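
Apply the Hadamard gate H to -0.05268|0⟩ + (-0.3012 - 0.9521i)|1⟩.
(-0.2502 - 0.6732i)|0⟩ + (0.1757 + 0.6732i)|1⟩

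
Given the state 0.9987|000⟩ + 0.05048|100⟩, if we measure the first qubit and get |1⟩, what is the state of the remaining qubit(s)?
|00⟩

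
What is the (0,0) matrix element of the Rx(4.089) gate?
-0.4562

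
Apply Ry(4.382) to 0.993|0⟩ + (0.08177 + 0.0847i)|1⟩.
(-0.6437 - 0.06893i)|0⟩ + (0.7605 - 0.04923i)|1⟩

Ry(4.382) = [[cos(θ/2), −sin(θ/2)], [sin(θ/2), cos(θ/2)]]; θ = 4.382, cos(θ/2) ≈ -0.581201, sin(θ/2) ≈ 0.81376.
With a = amp(|0⟩) = 0.993 and b = amp(|1⟩) = (0.08177 + 0.0847i):
new amp(|0⟩) = (-0.581201)·a + (-0.81376)·b = (-0.6437 - 0.06893i)
new amp(|1⟩) = (0.81376)·a + (-0.581201)·b = (0.7605 - 0.04923i)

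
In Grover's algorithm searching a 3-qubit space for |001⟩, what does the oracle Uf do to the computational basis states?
Uf|x⟩ = -|x⟩ if x = 001, else |x⟩ (phase flip on target)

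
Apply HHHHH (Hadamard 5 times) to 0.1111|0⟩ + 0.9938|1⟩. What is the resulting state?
0.7813|0⟩ - 0.6242|1⟩

H² = I, so H^5 = H: a single Hadamard. With (a, b) = (0.1111, 0.9938), H gives ((a + b)/√2, (a − b)/√2) = (0.7813, -0.6242).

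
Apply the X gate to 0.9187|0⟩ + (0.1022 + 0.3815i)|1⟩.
(0.1022 + 0.3815i)|0⟩ + 0.9187|1⟩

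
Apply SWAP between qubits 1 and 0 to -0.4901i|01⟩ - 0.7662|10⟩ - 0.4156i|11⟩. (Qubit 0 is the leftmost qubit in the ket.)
-0.7662|01⟩ - 0.4901i|10⟩ - 0.4156i|11⟩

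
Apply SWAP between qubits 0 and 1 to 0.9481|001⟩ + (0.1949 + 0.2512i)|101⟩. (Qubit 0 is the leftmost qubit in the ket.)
0.9481|001⟩ + (0.1949 + 0.2512i)|011⟩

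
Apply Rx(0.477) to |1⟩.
-0.2362i|0⟩ + 0.9717|1⟩

Rx(0.477) = [[cos(θ/2), −i·sin(θ/2)], [−i·sin(θ/2), cos(θ/2)]]; θ = 0.477, cos(θ/2) ≈ 0.971693, sin(θ/2) ≈ 0.236245.
With a = amp(|0⟩) = 0 and b = amp(|1⟩) = 1:
new amp(|0⟩) = (0.971693)·a + (-0.236245i)·b = -0.2362i
new amp(|1⟩) = (-0.236245i)·a + (0.971693)·b = 0.9717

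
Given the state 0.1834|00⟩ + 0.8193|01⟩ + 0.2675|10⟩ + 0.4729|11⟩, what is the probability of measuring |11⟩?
0.2236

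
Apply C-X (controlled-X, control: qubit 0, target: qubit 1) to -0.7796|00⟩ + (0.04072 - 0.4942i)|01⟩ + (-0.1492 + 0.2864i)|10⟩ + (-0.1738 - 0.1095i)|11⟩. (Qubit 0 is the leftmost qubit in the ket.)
-0.7796|00⟩ + (0.04072 - 0.4942i)|01⟩ + (-0.1738 - 0.1095i)|10⟩ + (-0.1492 + 0.2864i)|11⟩

C-X leaves the control-|0⟩ kets |00⟩, |01⟩ unchanged and applies X to qubit 1 on the control-|1⟩ pair (|10⟩, |11⟩).
X = [[0, 1], [1, 0]].
With a = amp(|10⟩) = (-0.1492 + 0.2864i) and b = amp(|11⟩) = (-0.1738 - 0.1095i):
new amp(|10⟩) = (1)·b = (-0.1738 - 0.1095i)
new amp(|11⟩) = (1)·a = (-0.1492 + 0.2864i)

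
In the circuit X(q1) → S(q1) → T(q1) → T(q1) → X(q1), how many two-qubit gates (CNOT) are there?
0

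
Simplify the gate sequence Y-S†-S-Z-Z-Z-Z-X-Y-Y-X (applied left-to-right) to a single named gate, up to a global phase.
Y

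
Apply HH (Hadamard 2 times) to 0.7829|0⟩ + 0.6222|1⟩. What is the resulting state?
0.7829|0⟩ + 0.6222|1⟩

H² = I, so an even number of Hadamards cancels: H^2 = I and the state is unchanged.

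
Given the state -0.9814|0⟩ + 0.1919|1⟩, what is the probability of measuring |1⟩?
0.03683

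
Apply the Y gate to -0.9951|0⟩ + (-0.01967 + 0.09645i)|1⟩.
(0.09645 + 0.01967i)|0⟩ - 0.9951i|1⟩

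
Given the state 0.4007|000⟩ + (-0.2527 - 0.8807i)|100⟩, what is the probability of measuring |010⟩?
0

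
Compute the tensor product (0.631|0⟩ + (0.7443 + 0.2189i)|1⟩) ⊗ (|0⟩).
0.631|00⟩ + (0.7443 + 0.2189i)|10⟩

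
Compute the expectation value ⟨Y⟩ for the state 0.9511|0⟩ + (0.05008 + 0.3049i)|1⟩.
0.58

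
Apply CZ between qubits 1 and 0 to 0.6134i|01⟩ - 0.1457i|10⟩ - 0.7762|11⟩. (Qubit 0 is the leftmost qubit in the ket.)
0.6134i|01⟩ - 0.1457i|10⟩ + 0.7762|11⟩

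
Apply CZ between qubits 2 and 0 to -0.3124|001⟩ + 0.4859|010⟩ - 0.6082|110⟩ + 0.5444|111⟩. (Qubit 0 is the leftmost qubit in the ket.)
-0.3124|001⟩ + 0.4859|010⟩ - 0.6082|110⟩ - 0.5444|111⟩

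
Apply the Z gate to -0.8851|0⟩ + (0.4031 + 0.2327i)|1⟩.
-0.8851|0⟩ + (-0.4031 - 0.2327i)|1⟩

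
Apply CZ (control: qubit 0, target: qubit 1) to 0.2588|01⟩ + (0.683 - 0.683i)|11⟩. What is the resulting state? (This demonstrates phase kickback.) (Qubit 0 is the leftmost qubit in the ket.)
0.2588|01⟩ + (-0.683 + 0.683i)|11⟩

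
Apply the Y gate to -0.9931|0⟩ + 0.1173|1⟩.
-0.1173i|0⟩ - 0.9931i|1⟩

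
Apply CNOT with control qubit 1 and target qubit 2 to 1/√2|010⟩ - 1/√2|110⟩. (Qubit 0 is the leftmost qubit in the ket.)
1/√2|011⟩ - 1/√2|111⟩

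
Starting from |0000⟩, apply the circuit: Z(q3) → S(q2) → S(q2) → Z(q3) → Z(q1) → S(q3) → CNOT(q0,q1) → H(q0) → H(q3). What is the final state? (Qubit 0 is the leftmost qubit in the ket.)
1/2|0000⟩ + 1/2|0001⟩ + 1/2|1000⟩ + 1/2|1001⟩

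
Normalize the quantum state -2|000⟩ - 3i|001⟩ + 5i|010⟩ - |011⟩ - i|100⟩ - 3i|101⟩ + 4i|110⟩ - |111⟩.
-0.2462|000⟩ - 0.3693i|001⟩ + 0.6155i|010⟩ - 0.1231|011⟩ - 0.1231i|100⟩ - 0.3693i|101⟩ + 0.4924i|110⟩ - 0.1231|111⟩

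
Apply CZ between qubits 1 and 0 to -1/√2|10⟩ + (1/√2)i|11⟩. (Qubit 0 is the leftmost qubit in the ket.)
-1/√2|10⟩ - (1/√2)i|11⟩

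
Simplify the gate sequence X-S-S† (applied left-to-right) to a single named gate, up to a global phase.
X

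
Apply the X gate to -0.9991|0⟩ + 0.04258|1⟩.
0.04258|0⟩ - 0.9991|1⟩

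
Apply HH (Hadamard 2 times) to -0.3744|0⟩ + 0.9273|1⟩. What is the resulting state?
-0.3744|0⟩ + 0.9273|1⟩

H² = I, so an even number of Hadamards cancels: H^2 = I and the state is unchanged.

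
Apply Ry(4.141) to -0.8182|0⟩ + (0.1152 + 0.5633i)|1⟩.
(0.2909 - 0.4944i)|0⟩ + (-0.7734 - 0.2699i)|1⟩

Ry(4.141) = [[cos(θ/2), −sin(θ/2)], [sin(θ/2), cos(θ/2)]]; θ = 4.141, cos(θ/2) ≈ -0.479165, sin(θ/2) ≈ 0.877725.
With a = amp(|0⟩) = -0.8182 and b = amp(|1⟩) = (0.1152 + 0.5633i):
new amp(|0⟩) = (-0.479165)·a + (-0.877725)·b = (0.2909 - 0.4944i)
new amp(|1⟩) = (0.877725)·a + (-0.479165)·b = (-0.7734 - 0.2699i)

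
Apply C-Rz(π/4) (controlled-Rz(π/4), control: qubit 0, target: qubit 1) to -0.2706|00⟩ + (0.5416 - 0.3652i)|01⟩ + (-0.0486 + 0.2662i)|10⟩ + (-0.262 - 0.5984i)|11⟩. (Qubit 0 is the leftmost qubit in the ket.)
-0.2706|00⟩ + (0.5416 - 0.3652i)|01⟩ + (0.05697 + 0.2645i)|10⟩ + (-0.01306 - 0.6531i)|11⟩

C-Rz(π/4) leaves the control-|0⟩ kets |00⟩, |01⟩ unchanged and applies Rz(π/4) to qubit 1 on the control-|1⟩ pair (|10⟩, |11⟩).
Rz(π/4) = [[e^(−iθ/2), 0], [0, e^(iθ/2)]] with e^(±iθ/2) = cos(θ/2) ± i·sin(θ/2); θ = π/4, cos(θ/2) ≈ 0.92388, sin(θ/2) ≈ 0.382683.
With a = amp(|10⟩) = (-0.0486 + 0.2662i) and b = amp(|11⟩) = (-0.262 - 0.5984i):
new amp(|10⟩) = (0.92388 - 0.382683i)·a = (0.05697 + 0.2645i)
new amp(|11⟩) = (0.92388 + 0.382683i)·b = (-0.01306 - 0.6531i)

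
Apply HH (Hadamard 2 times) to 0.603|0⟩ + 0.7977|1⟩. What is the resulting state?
0.603|0⟩ + 0.7977|1⟩

H² = I, so an even number of Hadamards cancels: H^2 = I and the state is unchanged.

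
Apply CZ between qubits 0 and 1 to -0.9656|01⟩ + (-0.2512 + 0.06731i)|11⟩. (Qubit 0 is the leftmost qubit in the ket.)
-0.9656|01⟩ + (0.2512 - 0.06731i)|11⟩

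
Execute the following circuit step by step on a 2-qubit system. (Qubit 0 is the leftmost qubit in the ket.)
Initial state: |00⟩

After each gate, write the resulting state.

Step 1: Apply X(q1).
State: |01⟩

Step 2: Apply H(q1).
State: 1/√2|00⟩ - 1/√2|01⟩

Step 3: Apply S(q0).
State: 1/√2|00⟩ - 1/√2|01⟩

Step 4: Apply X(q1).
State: -1/√2|00⟩ + 1/√2|01⟩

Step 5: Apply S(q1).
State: -1/√2|00⟩ + (1/√2)i|01⟩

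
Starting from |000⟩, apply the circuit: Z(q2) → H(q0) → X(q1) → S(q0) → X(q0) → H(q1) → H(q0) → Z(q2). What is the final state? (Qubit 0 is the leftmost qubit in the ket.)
(1/√8 + (1/√8)i)|000⟩ + (-1/√8 - (1/√8)i)|010⟩ + (-1/√8 + (1/√8)i)|100⟩ + (1/√8 - (1/√8)i)|110⟩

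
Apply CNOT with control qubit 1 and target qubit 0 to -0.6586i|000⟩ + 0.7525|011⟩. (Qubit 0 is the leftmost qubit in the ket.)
-0.6586i|000⟩ + 0.7525|111⟩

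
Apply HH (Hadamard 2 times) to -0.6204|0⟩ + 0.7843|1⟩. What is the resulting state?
-0.6204|0⟩ + 0.7843|1⟩

H² = I, so an even number of Hadamards cancels: H^2 = I and the state is unchanged.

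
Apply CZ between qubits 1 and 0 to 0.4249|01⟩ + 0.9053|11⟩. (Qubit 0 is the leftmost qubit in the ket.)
0.4249|01⟩ - 0.9053|11⟩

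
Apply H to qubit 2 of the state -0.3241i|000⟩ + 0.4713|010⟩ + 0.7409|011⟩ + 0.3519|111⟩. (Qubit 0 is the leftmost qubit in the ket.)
-0.2292i|000⟩ - 0.2292i|001⟩ + 0.8572|010⟩ - 0.1906|011⟩ + 0.2488|110⟩ - 0.2488|111⟩

H on qubit 2 mixes each pair of kets that differ only in qubit 2: amplitudes (a, b) of (|…0…⟩, |…1…⟩) become ((a + b)/√2, (a − b)/√2). Kets absent from the input have amplitude 0.
(|000⟩, |001⟩): (a, b) = (-0.3241i, 0) → (-0.2292i, -0.2292i)
(|010⟩, |011⟩): (a, b) = (0.4713, 0.7409) → (0.8572, -0.1906)
(|110⟩, |111⟩): (a, b) = (0, 0.3519) → (0.2488, -0.2488)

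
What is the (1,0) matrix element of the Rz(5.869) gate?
0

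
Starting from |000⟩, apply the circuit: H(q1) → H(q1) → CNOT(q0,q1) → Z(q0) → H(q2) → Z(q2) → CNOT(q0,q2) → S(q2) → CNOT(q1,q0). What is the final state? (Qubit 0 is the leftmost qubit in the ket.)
1/√2|000⟩ - (1/√2)i|001⟩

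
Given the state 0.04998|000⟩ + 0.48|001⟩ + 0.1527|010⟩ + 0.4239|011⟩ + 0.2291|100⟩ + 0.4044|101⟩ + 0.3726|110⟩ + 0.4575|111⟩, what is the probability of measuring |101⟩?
0.1635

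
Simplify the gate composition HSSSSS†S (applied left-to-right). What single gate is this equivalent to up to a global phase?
H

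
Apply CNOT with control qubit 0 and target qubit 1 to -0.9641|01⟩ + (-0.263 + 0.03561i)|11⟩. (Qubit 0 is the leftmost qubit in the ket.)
-0.9641|01⟩ + (-0.263 + 0.03561i)|10⟩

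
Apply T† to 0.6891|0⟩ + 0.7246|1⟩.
0.6891|0⟩ + (0.5124 - 0.5124i)|1⟩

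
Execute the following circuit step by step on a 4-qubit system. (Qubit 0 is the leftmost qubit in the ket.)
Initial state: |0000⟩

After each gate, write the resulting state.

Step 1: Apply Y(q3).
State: i|0001⟩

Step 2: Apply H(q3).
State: (1/√2)i|0000⟩ - (1/√2)i|0001⟩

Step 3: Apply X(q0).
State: (1/√2)i|1000⟩ - (1/√2)i|1001⟩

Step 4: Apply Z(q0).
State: -(1/√2)i|1000⟩ + (1/√2)i|1001⟩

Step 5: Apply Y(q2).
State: 1/√2|1010⟩ - 1/√2|1011⟩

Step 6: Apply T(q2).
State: (1/2 + (1/2)i)|1010⟩ + (-1/2 - (1/2)i)|1011⟩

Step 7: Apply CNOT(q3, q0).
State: (-1/2 - (1/2)i)|0011⟩ + (1/2 + (1/2)i)|1010⟩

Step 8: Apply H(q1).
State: (-1/√8 - (1/√8)i)|0011⟩ + (-1/√8 - (1/√8)i)|0111⟩ + (1/√8 + (1/√8)i)|1010⟩ + (1/√8 + (1/√8)i)|1110⟩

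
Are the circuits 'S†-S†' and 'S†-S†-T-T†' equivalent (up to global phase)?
Yes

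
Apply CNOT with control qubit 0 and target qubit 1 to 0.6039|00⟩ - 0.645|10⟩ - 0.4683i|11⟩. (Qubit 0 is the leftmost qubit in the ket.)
0.6039|00⟩ - 0.4683i|10⟩ - 0.645|11⟩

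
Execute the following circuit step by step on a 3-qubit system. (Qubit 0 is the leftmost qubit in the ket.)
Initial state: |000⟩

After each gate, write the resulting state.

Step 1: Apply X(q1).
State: |010⟩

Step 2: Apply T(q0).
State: |010⟩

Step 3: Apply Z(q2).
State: |010⟩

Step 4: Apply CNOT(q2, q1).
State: |010⟩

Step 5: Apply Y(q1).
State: -i|000⟩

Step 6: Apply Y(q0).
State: |100⟩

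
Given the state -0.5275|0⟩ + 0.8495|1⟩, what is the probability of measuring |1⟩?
0.7217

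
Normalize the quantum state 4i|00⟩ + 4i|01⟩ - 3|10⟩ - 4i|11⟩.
0.5298i|00⟩ + 0.5298i|01⟩ - 0.3974|10⟩ - 0.5298i|11⟩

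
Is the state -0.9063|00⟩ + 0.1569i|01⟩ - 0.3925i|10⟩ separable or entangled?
Entangled

Writing the state as a|00⟩ + b|01⟩ + c|10⟩ + d|11⟩, it is a product state iff ad − bc = 0.
Here (a, b, c, d) = (-0.9063, 0.1569i, -0.3925i, 0): ad − bc = (-0.9063)(0) − (0.1569i)(-0.3925i) = -0.06158 ≠ 0, so the state is entangled.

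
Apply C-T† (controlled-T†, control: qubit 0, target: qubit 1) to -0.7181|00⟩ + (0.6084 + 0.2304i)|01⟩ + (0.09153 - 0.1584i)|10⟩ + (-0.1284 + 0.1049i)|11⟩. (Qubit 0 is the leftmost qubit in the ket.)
-0.7181|00⟩ + (0.6084 + 0.2304i)|01⟩ + (0.09153 - 0.1584i)|10⟩ + (-0.01662 + 0.165i)|11⟩

C-T† leaves the control-|0⟩ kets |00⟩, |01⟩ unchanged and applies T† to qubit 1 on the control-|1⟩ pair (|10⟩, |11⟩).
T† = [[1, 0], [0, (1/√2 - (1/√2)i)]].
With a = amp(|10⟩) = (0.09153 - 0.1584i) and b = amp(|11⟩) = (-0.1284 + 0.1049i):
new amp(|10⟩) = (1)·a = (0.09153 - 0.1584i)
new amp(|11⟩) = (1/√2 - (1/√2)i)·b = (-0.01662 + 0.165i)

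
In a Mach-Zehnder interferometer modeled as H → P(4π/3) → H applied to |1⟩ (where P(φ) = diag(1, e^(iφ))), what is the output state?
(0.75 + 0.433i)|0⟩ + (0.25 - 0.433i)|1⟩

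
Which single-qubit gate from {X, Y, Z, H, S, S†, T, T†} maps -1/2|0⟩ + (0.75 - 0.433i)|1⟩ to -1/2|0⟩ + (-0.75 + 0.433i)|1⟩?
Z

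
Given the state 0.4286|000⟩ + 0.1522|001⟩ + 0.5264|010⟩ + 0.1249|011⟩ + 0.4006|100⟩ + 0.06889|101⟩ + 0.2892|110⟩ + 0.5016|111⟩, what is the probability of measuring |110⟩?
0.08364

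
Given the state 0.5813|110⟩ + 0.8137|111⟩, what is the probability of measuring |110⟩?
0.3379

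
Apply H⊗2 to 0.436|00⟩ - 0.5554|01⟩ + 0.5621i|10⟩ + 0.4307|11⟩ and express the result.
(0.1557 + 0.2811i)|00⟩ + (0.2804 + 0.2811i)|01⟩ + (-0.2751 - 0.2811i)|10⟩ + (0.7111 - 0.2811i)|11⟩

H⊗2 gives amp(|y⟩) = (1/2) Σ_x (−1)^(x·y) amp(|x⟩), where x·y is the number of positions in which both x and y have a 1.
|00⟩: (0.436 - 0.5554 + 0.5621i + 0.4307)/2 = (0.1557 + 0.2811i)
|01⟩: (0.436 + 0.5554 + 0.5621i - 0.4307)/2 = (0.2804 + 0.2811i)
|10⟩: (0.436 - 0.5554 - 0.5621i - 0.4307)/2 = (-0.2751 - 0.2811i)
|11⟩: (0.436 + 0.5554 - 0.5621i + 0.4307)/2 = (0.7111 - 0.2811i)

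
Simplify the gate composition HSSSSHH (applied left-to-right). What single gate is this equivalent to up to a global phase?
H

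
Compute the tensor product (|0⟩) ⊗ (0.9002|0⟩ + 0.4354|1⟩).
0.9002|00⟩ + 0.4354|01⟩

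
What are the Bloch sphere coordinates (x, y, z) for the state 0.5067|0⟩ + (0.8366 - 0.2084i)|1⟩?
(0.8478, -0.2112, -0.4866)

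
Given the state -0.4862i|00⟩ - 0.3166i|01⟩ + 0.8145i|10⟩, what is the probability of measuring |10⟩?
0.6634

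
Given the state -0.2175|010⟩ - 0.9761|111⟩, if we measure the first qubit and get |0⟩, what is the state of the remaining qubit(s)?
-|10⟩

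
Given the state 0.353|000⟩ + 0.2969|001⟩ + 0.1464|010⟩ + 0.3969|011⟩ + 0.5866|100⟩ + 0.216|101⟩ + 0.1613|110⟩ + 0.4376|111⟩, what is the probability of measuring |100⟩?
0.3441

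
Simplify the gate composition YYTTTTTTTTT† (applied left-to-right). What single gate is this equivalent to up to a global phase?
T†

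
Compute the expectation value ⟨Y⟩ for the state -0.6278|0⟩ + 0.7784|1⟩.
0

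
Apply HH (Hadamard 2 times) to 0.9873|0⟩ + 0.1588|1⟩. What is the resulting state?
0.9873|0⟩ + 0.1588|1⟩

H² = I, so an even number of Hadamards cancels: H^2 = I and the state is unchanged.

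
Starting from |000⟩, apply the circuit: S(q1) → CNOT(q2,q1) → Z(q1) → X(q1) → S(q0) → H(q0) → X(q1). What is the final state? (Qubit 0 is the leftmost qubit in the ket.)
1/√2|000⟩ + 1/√2|100⟩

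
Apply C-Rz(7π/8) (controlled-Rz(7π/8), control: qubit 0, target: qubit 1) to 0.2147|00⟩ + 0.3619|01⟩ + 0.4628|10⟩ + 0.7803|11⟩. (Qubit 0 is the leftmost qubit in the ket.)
0.2147|00⟩ + 0.3619|01⟩ + (0.09029 - 0.4539i)|10⟩ + (0.1522 + 0.7653i)|11⟩

C-Rz(7π/8) leaves the control-|0⟩ kets |00⟩, |01⟩ unchanged and applies Rz(7π/8) to qubit 1 on the control-|1⟩ pair (|10⟩, |11⟩).
Rz(7π/8) = [[e^(−iθ/2), 0], [0, e^(iθ/2)]] with e^(±iθ/2) = cos(θ/2) ± i·sin(θ/2); θ = 7π/8, cos(θ/2) ≈ 0.19509, sin(θ/2) ≈ 0.980785.
With a = amp(|10⟩) = 0.4628 and b = amp(|11⟩) = 0.7803:
new amp(|10⟩) = (0.19509 - 0.980785i)·a = (0.09029 - 0.4539i)
new amp(|11⟩) = (0.19509 + 0.980785i)·b = (0.1522 + 0.7653i)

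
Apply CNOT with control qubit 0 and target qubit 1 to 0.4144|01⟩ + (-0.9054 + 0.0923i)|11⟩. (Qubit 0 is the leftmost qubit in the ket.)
0.4144|01⟩ + (-0.9054 + 0.0923i)|10⟩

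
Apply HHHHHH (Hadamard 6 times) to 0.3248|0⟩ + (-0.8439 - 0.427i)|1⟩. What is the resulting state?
0.3248|0⟩ + (-0.8439 - 0.427i)|1⟩

H² = I, so an even number of Hadamards cancels: H^6 = I and the state is unchanged.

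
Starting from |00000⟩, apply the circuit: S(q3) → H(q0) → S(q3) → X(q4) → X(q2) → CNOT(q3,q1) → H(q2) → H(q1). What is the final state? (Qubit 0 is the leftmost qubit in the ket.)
1/√8|00001⟩ - 1/√8|00101⟩ + 1/√8|01001⟩ - 1/√8|01101⟩ + 1/√8|10001⟩ - 1/√8|10101⟩ + 1/√8|11001⟩ - 1/√8|11101⟩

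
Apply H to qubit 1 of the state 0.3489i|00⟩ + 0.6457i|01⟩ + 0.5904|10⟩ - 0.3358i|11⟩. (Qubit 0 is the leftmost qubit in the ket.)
0.7033i|00⟩ - 0.2099i|01⟩ + (0.4175 - 0.2374i)|10⟩ + (0.4175 + 0.2374i)|11⟩

H on qubit 1 mixes each pair of kets that differ only in qubit 1: amplitudes (a, b) of (|…0…⟩, |…1…⟩) become ((a + b)/√2, (a − b)/√2). Kets absent from the input have amplitude 0.
(|00⟩, |01⟩): (a, b) = (0.3489i, 0.6457i) → (0.7033i, -0.2099i)
(|10⟩, |11⟩): (a, b) = (0.5904, -0.3358i) → ((0.4175 - 0.2374i), (0.4175 + 0.2374i))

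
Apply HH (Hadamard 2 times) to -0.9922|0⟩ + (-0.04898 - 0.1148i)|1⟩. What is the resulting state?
-0.9922|0⟩ + (-0.04898 - 0.1148i)|1⟩

H² = I, so an even number of Hadamards cancels: H^2 = I and the state is unchanged.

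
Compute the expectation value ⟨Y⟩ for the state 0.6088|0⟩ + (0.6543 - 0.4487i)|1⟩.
-0.5463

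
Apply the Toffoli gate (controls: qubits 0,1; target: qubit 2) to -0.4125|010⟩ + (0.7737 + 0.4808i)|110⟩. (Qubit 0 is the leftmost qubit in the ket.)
-0.4125|010⟩ + (0.7737 + 0.4808i)|111⟩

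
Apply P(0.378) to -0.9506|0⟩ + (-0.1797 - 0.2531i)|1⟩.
-0.9506|0⟩ + (-0.0736 - 0.3016i)|1⟩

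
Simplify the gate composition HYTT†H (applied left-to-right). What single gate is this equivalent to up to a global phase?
Y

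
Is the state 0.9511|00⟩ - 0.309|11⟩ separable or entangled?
Entangled

Writing the state as a|00⟩ + b|01⟩ + c|10⟩ + d|11⟩, it is a product state iff ad − bc = 0.
Here (a, b, c, d) = (0.9511, 0, 0, -0.309): ad − bc = (0.9511)(-0.309) − (0)(0) = -0.2939 ≠ 0, so the state is entangled.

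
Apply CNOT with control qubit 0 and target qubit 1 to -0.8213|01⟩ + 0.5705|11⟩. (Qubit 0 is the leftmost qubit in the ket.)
-0.8213|01⟩ + 0.5705|10⟩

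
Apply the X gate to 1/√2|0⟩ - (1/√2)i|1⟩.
-(1/√2)i|0⟩ + 1/√2|1⟩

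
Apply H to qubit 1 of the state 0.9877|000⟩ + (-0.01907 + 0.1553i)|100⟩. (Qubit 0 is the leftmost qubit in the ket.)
0.6984|000⟩ + 0.6984|010⟩ + (-0.01348 + 0.1098i)|100⟩ + (-0.01348 + 0.1098i)|110⟩

H on qubit 1 mixes each pair of kets that differ only in qubit 1: amplitudes (a, b) of (|…0…⟩, |…1…⟩) become ((a + b)/√2, (a − b)/√2). Kets absent from the input have amplitude 0.
(|000⟩, |010⟩): (a, b) = (0.9877, 0) → (0.6984, 0.6984)
(|100⟩, |110⟩): (a, b) = ((-0.01907 + 0.1553i), 0) → ((-0.01348 + 0.1098i), (-0.01348 + 0.1098i))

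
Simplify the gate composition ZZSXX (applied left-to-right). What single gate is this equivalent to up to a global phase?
S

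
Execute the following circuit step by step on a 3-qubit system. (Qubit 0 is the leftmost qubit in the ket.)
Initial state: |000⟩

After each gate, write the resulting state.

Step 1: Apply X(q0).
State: |100⟩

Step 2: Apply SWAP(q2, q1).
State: |100⟩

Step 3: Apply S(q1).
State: |100⟩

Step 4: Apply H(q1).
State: 1/√2|100⟩ + 1/√2|110⟩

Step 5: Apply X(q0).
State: 1/√2|000⟩ + 1/√2|010⟩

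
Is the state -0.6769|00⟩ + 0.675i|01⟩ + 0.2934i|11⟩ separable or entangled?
Entangled

Writing the state as a|00⟩ + b|01⟩ + c|10⟩ + d|11⟩, it is a product state iff ad − bc = 0.
Here (a, b, c, d) = (-0.6769, 0.675i, 0, 0.2934i): ad − bc = (-0.6769)(0.2934i) − (0.675i)(0) = -0.1986i ≠ 0, so the state is entangled.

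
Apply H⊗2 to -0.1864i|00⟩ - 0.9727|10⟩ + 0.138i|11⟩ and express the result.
(-0.4864 - 0.0242i)|00⟩ + (-0.4864 - 0.1622i)|01⟩ + (0.4864 - 0.1622i)|10⟩ + (0.4864 - 0.0242i)|11⟩

H⊗2 gives amp(|y⟩) = (1/2) Σ_x (−1)^(x·y) amp(|x⟩), where x·y is the number of positions in which both x and y have a 1.
|00⟩: (-0.1864i - 0.9727 + 0.138i)/2 = (-0.4864 - 0.0242i)
|01⟩: (-0.1864i - 0.9727 - 0.138i)/2 = (-0.4864 - 0.1622i)
|10⟩: (-0.1864i + 0.9727 - 0.138i)/2 = (0.4864 - 0.1622i)
|11⟩: (-0.1864i + 0.9727 + 0.138i)/2 = (0.4864 - 0.0242i)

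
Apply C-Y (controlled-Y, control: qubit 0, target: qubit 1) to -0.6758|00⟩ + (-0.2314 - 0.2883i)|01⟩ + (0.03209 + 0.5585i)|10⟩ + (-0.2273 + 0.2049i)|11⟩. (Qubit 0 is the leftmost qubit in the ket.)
-0.6758|00⟩ + (-0.2314 - 0.2883i)|01⟩ + (0.2049 + 0.2273i)|10⟩ + (-0.5585 + 0.03209i)|11⟩

C-Y leaves the control-|0⟩ kets |00⟩, |01⟩ unchanged and applies Y to qubit 1 on the control-|1⟩ pair (|10⟩, |11⟩).
Y = [[0, -i], [i, 0]].
With a = amp(|10⟩) = (0.03209 + 0.5585i) and b = amp(|11⟩) = (-0.2273 + 0.2049i):
new amp(|10⟩) = (-i)·b = (0.2049 + 0.2273i)
new amp(|11⟩) = (i)·a = (-0.5585 + 0.03209i)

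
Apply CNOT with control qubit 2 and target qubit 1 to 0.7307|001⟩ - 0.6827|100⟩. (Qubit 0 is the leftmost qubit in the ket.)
0.7307|011⟩ - 0.6827|100⟩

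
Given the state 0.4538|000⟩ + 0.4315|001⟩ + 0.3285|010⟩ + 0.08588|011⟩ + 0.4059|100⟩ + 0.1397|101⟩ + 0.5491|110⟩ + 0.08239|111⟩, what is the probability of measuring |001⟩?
0.1862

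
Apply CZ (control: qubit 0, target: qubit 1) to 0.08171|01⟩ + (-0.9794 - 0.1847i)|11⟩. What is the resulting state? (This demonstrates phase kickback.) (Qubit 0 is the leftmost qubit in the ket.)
0.08171|01⟩ + (0.9794 + 0.1847i)|11⟩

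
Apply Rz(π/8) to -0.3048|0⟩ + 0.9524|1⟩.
(-0.2989 + 0.05946i)|0⟩ + (0.9341 + 0.1858i)|1⟩

Rz(π/8) = [[e^(−iθ/2), 0], [0, e^(iθ/2)]] with e^(±iθ/2) = cos(θ/2) ± i·sin(θ/2); θ = π/8, cos(θ/2) ≈ 0.980785, sin(θ/2) ≈ 0.19509.
With a = amp(|0⟩) = -0.3048 and b = amp(|1⟩) = 0.9524:
new amp(|0⟩) = (0.980785 - 0.19509i)·a = (-0.2989 + 0.05946i)
new amp(|1⟩) = (0.980785 + 0.19509i)·b = (0.9341 + 0.1858i)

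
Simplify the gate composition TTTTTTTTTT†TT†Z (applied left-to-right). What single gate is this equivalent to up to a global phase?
Z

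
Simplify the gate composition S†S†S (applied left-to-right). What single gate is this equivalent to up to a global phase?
S†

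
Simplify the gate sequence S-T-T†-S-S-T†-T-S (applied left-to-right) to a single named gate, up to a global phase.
I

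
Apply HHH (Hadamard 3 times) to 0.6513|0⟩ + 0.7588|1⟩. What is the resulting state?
0.9971|0⟩ - 0.07601|1⟩

H² = I, so H^3 = H: a single Hadamard. With (a, b) = (0.6513, 0.7588), H gives ((a + b)/√2, (a − b)/√2) = (0.9971, -0.07601).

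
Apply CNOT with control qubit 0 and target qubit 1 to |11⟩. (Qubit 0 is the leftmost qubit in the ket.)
|10⟩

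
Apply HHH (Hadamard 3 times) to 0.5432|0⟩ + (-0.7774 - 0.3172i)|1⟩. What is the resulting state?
(-0.1656 - 0.2243i)|0⟩ + (0.9338 + 0.2243i)|1⟩

H² = I, so H^3 = H: a single Hadamard. With (a, b) = (0.5432, (-0.7774 - 0.3172i)), H gives ((a + b)/√2, (a − b)/√2) = ((-0.1656 - 0.2243i), (0.9338 + 0.2243i)).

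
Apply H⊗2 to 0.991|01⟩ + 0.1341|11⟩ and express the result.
0.5626|00⟩ - 0.5626|01⟩ + 0.4285|10⟩ - 0.4285|11⟩

H⊗2 gives amp(|y⟩) = (1/2) Σ_x (−1)^(x·y) amp(|x⟩), where x·y is the number of positions in which both x and y have a 1.
|00⟩: (0.991 + 0.1341)/2 = 0.5626
|01⟩: (-0.991 - 0.1341)/2 = -0.5626
|10⟩: (0.991 - 0.1341)/2 = 0.4285
|11⟩: (-0.991 + 0.1341)/2 = -0.4285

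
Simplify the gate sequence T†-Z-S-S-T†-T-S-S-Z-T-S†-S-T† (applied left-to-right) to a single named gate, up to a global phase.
T†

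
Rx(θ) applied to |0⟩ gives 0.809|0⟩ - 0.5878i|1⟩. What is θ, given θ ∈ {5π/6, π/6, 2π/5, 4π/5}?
2π/5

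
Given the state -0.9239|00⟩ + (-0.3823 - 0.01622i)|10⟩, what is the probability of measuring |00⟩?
0.8536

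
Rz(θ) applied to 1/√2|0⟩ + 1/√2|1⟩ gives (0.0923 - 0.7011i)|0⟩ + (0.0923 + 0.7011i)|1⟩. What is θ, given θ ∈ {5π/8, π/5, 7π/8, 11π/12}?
11π/12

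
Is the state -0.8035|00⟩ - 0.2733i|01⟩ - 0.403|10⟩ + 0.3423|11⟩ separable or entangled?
Entangled

Writing the state as a|00⟩ + b|01⟩ + c|10⟩ + d|11⟩, it is a product state iff ad − bc = 0.
Here (a, b, c, d) = (-0.8035, -0.2733i, -0.403, 0.3423): ad − bc = (-0.8035)(0.3423) − (-0.2733i)(-0.403) = (-0.275 - 0.1101i) ≠ 0, so the state is entangled.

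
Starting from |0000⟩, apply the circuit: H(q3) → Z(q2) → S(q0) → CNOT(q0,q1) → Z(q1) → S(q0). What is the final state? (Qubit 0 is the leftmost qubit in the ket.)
1/√2|0000⟩ + 1/√2|0001⟩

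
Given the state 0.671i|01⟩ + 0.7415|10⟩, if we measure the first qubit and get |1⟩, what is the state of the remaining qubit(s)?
|0⟩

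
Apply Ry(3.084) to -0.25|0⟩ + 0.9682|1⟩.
-0.975|0⟩ - 0.222|1⟩

Ry(3.084) = [[cos(θ/2), −sin(θ/2)], [sin(θ/2), cos(θ/2)]]; θ = 3.084, cos(θ/2) ≈ 0.0287923, sin(θ/2) ≈ 0.999585.
With a = amp(|0⟩) = -0.25 and b = amp(|1⟩) = 0.9682:
new amp(|0⟩) = (0.0287923)·a + (-0.999585)·b = -0.975
new amp(|1⟩) = (0.999585)·a + (0.0287923)·b = -0.222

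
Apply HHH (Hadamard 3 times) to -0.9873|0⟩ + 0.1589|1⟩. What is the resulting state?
-0.5858|0⟩ - 0.8105|1⟩

H² = I, so H^3 = H: a single Hadamard. With (a, b) = (-0.9873, 0.1589), H gives ((a + b)/√2, (a − b)/√2) = (-0.5858, -0.8105).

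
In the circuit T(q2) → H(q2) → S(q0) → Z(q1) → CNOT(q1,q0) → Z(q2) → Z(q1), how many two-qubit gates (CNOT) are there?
1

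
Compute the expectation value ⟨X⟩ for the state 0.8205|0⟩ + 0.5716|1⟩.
0.938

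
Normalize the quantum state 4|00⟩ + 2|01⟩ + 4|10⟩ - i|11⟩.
0.6576|00⟩ + 0.3288|01⟩ + 0.6576|10⟩ - 0.1644i|11⟩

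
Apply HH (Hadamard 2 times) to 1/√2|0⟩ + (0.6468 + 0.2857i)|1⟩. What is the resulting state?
1/√2|0⟩ + (0.6468 + 0.2857i)|1⟩

H² = I, so an even number of Hadamards cancels: H^2 = I and the state is unchanged.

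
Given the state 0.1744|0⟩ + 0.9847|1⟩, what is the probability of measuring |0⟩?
0.03042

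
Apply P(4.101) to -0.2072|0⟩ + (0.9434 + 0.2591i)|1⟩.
-0.2072|0⟩ + (-0.3294 - 0.9212i)|1⟩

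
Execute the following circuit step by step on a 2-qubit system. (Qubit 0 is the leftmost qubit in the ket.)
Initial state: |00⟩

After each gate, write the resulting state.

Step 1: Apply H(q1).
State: 1/√2|00⟩ + 1/√2|01⟩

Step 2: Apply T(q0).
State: 1/√2|00⟩ + 1/√2|01⟩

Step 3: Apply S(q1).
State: 1/√2|00⟩ + (1/√2)i|01⟩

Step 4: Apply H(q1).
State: (1/2 + (1/2)i)|00⟩ + (1/2 - (1/2)i)|01⟩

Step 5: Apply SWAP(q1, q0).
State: (1/2 + (1/2)i)|00⟩ + (1/2 - (1/2)i)|10⟩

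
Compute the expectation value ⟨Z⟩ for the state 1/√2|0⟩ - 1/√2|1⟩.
0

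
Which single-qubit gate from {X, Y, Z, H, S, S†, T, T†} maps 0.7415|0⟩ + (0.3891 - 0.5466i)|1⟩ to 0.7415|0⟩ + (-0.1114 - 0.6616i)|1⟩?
T†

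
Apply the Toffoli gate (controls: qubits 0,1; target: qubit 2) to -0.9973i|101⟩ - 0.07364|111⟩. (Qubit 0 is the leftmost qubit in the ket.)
-0.9973i|101⟩ - 0.07364|110⟩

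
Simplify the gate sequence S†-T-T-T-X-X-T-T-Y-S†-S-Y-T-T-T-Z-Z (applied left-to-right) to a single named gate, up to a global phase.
S†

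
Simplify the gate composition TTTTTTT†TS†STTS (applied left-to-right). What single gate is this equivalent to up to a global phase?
S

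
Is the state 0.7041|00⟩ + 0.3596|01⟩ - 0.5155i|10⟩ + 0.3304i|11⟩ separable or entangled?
Entangled

Writing the state as a|00⟩ + b|01⟩ + c|10⟩ + d|11⟩, it is a product state iff ad − bc = 0.
Here (a, b, c, d) = (0.7041, 0.3596, -0.5155i, 0.3304i): ad − bc = (0.7041)(0.3304i) − (0.3596)(-0.5155i) = 0.418i ≠ 0, so the state is entangled.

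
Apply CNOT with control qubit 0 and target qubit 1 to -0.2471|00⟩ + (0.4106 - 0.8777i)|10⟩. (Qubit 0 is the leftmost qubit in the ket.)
-0.2471|00⟩ + (0.4106 - 0.8777i)|11⟩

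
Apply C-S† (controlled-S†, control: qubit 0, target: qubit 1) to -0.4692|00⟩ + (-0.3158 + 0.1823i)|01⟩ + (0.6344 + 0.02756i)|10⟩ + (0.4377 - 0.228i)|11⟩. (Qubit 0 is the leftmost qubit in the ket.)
-0.4692|00⟩ + (-0.3158 + 0.1823i)|01⟩ + (0.6344 + 0.02756i)|10⟩ + (-0.228 - 0.4377i)|11⟩

C-S† leaves the control-|0⟩ kets |00⟩, |01⟩ unchanged and applies S† to qubit 1 on the control-|1⟩ pair (|10⟩, |11⟩).
S† = [[1, 0], [0, -i]].
With a = amp(|10⟩) = (0.6344 + 0.02756i) and b = amp(|11⟩) = (0.4377 - 0.228i):
new amp(|10⟩) = (1)·a = (0.6344 + 0.02756i)
new amp(|11⟩) = (-i)·b = (-0.228 - 0.4377i)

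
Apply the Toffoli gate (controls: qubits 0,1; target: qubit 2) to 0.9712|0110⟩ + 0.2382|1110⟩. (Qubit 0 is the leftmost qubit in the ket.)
0.9712|0110⟩ + 0.2382|1100⟩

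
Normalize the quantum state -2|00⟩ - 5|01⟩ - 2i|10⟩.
-0.3482|00⟩ - 0.8704|01⟩ - 0.3482i|10⟩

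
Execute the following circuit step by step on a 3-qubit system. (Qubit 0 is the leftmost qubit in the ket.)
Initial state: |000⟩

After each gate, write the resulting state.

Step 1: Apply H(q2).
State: 1/√2|000⟩ + 1/√2|001⟩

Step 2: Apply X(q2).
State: 1/√2|000⟩ + 1/√2|001⟩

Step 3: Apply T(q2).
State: 1/√2|000⟩ + (1/2 + (1/2)i)|001⟩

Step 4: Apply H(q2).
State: (0.8536 + (1/√8)i)|000⟩ + (0.1464 - (1/√8)i)|001⟩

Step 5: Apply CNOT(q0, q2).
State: (0.8536 + (1/√8)i)|000⟩ + (0.1464 - (1/√8)i)|001⟩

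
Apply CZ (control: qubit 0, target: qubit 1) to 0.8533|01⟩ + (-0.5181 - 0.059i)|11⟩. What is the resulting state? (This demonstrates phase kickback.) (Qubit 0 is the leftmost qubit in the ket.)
0.8533|01⟩ + (0.5181 + 0.059i)|11⟩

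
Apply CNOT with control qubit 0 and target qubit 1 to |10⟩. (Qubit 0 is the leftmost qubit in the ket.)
|11⟩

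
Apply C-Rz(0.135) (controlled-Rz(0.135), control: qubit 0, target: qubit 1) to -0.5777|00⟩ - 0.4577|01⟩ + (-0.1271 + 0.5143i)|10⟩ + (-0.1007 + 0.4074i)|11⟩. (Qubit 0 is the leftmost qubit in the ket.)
-0.5777|00⟩ - 0.4577|01⟩ + (-0.09212 + 0.5217i)|10⟩ + (-0.1279 + 0.3997i)|11⟩

C-Rz(0.135) leaves the control-|0⟩ kets |00⟩, |01⟩ unchanged and applies Rz(0.135) to qubit 1 on the control-|1⟩ pair (|10⟩, |11⟩).
Rz(0.135) = [[e^(−iθ/2), 0], [0, e^(iθ/2)]] with e^(±iθ/2) = cos(θ/2) ± i·sin(θ/2); θ = 0.135, cos(θ/2) ≈ 0.997723, sin(θ/2) ≈ 0.0674488.
With a = amp(|10⟩) = (-0.1271 + 0.5143i) and b = amp(|11⟩) = (-0.1007 + 0.4074i):
new amp(|10⟩) = (0.997723 - 0.0674488i)·a = (-0.09212 + 0.5217i)
new amp(|11⟩) = (0.997723 + 0.0674488i)·b = (-0.1279 + 0.3997i)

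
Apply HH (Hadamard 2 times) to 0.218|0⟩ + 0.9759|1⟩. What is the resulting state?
0.218|0⟩ + 0.9759|1⟩

H² = I, so an even number of Hadamards cancels: H^2 = I and the state is unchanged.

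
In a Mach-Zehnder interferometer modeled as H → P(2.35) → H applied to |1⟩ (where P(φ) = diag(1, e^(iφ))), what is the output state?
(0.8514 - 0.3557i)|0⟩ + (0.1486 + 0.3557i)|1⟩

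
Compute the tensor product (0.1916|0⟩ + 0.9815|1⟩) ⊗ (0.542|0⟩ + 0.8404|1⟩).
0.1038|00⟩ + 0.161|01⟩ + 0.532|10⟩ + 0.8249|11⟩

amp(|b₁b₂…⟩) = product of the factor amplitudes for bits b₁, b₂, …; only kets whose every factor amplitude is nonzero survive.
|00⟩: (0.1916)(0.542) = 0.1038
|01⟩: (0.1916)(0.8404) = 0.161
|10⟩: (0.9815)(0.542) = 0.532
|11⟩: (0.9815)(0.8404) = 0.8249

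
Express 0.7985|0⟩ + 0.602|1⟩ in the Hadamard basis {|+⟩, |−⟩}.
0.9903|+⟩ + 0.1389|−⟩

With |ψ⟩ = α|0⟩ + β|1⟩, the Hadamard-basis coefficients are ⟨+|ψ⟩ = (α + β)/√2 and ⟨−|ψ⟩ = (α − β)/√2.
Here α = 0.7985, β = 0.602: (α + β)/√2 = 0.9903, (α − β)/√2 = 0.1389.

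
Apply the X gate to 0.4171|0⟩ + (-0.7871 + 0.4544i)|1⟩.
(-0.7871 + 0.4544i)|0⟩ + 0.4171|1⟩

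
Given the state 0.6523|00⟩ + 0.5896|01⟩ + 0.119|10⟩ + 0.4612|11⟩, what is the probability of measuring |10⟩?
0.01416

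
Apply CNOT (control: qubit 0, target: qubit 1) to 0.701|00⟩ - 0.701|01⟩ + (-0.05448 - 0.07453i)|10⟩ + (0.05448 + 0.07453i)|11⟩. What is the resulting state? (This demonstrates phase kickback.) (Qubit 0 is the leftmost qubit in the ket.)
0.701|00⟩ - 0.701|01⟩ + (0.05448 + 0.07453i)|10⟩ + (-0.05448 - 0.07453i)|11⟩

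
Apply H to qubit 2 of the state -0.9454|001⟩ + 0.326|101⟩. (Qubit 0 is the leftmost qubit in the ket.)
-0.6685|000⟩ + 0.6685|001⟩ + 0.2305|100⟩ - 0.2305|101⟩

H on qubit 2 mixes each pair of kets that differ only in qubit 2: amplitudes (a, b) of (|…0…⟩, |…1…⟩) become ((a + b)/√2, (a − b)/√2). Kets absent from the input have amplitude 0.
(|000⟩, |001⟩): (a, b) = (0, -0.9454) → (-0.6685, 0.6685)
(|100⟩, |101⟩): (a, b) = (0, 0.326) → (0.2305, -0.2305)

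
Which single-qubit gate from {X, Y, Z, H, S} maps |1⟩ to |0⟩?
X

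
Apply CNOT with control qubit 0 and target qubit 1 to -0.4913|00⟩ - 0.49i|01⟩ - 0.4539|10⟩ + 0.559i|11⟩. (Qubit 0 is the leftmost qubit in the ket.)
-0.4913|00⟩ - 0.49i|01⟩ + 0.559i|10⟩ - 0.4539|11⟩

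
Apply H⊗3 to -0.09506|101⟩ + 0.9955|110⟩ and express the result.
0.3184|000⟩ + 0.3856|001⟩ - 0.3856|010⟩ - 0.3184|011⟩ - 0.3184|100⟩ - 0.3856|101⟩ + 0.3856|110⟩ + 0.3184|111⟩

H⊗3 gives amp(|y⟩) = (1/2√2) Σ_x (−1)^(x·y) amp(|x⟩), where x·y is the number of positions in which both x and y have a 1.
|000⟩: (-0.09506 + 0.9955)/(2√2) = 0.3184
|001⟩: (0.09506 + 0.9955)/(2√2) = 0.3856
|010⟩: (-0.09506 - 0.9955)/(2√2) = -0.3856
|011⟩: (0.09506 - 0.9955)/(2√2) = -0.3184
|100⟩: (0.09506 - 0.9955)/(2√2) = -0.3184
|101⟩: (-0.09506 - 0.9955)/(2√2) = -0.3856
|110⟩: (0.09506 + 0.9955)/(2√2) = 0.3856
|111⟩: (-0.09506 + 0.9955)/(2√2) = 0.3184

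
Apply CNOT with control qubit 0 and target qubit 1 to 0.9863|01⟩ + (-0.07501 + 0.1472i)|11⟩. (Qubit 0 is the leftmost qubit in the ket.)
0.9863|01⟩ + (-0.07501 + 0.1472i)|10⟩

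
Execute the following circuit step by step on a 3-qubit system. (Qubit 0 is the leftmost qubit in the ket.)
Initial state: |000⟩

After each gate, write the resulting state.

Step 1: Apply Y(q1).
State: i|010⟩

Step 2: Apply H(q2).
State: (1/√2)i|010⟩ + (1/√2)i|011⟩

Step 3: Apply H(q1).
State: (1/2)i|000⟩ + (1/2)i|001⟩ - (1/2)i|010⟩ - (1/2)i|011⟩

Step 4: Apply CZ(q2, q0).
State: (1/2)i|000⟩ + (1/2)i|001⟩ - (1/2)i|010⟩ - (1/2)i|011⟩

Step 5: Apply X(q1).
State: -(1/2)i|000⟩ - (1/2)i|001⟩ + (1/2)i|010⟩ + (1/2)i|011⟩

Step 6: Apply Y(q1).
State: 1/2|000⟩ + 1/2|001⟩ + 1/2|010⟩ + 1/2|011⟩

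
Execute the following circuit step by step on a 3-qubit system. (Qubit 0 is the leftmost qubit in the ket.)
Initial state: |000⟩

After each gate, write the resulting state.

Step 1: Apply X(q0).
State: |100⟩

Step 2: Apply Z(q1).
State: |100⟩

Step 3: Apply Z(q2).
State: |100⟩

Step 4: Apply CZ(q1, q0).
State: |100⟩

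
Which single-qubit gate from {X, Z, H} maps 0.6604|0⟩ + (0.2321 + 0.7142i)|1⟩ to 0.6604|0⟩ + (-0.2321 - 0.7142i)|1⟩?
Z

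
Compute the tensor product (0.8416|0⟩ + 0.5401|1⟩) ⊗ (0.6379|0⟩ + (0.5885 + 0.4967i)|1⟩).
0.5369|00⟩ + (0.4953 + 0.418i)|01⟩ + 0.3445|10⟩ + (0.3178 + 0.2683i)|11⟩

amp(|b₁b₂…⟩) = product of the factor amplitudes for bits b₁, b₂, …; only kets whose every factor amplitude is nonzero survive.
|00⟩: (0.8416)(0.6379) = 0.5369
|01⟩: (0.8416)(0.5885 + 0.4967i) = (0.4953 + 0.418i)
|10⟩: (0.5401)(0.6379) = 0.3445
|11⟩: (0.5401)(0.5885 + 0.4967i) = (0.3178 + 0.2683i)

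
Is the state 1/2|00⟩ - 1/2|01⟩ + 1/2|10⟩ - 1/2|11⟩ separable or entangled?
Separable

Writing the state as a|00⟩ + b|01⟩ + c|10⟩ + d|11⟩, it is a product state iff ad − bc = 0.
Here (a, b, c, d) = (1/2, -1/2, 1/2, -1/2): ad − bc = (1/2)(-1/2) − (-1/2)(1/2) = 0, so the state is separable.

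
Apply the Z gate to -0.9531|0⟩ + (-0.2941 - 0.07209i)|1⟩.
-0.9531|0⟩ + (0.2941 + 0.07209i)|1⟩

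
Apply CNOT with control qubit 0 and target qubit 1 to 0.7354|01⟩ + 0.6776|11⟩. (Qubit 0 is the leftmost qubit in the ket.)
0.7354|01⟩ + 0.6776|10⟩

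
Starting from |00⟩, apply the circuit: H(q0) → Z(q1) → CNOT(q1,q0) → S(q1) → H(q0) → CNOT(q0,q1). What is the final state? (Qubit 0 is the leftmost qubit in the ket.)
|00⟩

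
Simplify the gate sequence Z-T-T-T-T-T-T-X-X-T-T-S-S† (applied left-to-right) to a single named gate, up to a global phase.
Z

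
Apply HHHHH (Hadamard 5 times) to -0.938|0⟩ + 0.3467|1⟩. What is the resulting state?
-0.4181|0⟩ - 0.9084|1⟩

H² = I, so H^5 = H: a single Hadamard. With (a, b) = (-0.938, 0.3467), H gives ((a + b)/√2, (a − b)/√2) = (-0.4181, -0.9084).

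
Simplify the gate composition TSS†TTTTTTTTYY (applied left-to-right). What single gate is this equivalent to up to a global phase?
T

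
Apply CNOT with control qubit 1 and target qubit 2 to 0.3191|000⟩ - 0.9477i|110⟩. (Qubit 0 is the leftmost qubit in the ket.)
0.3191|000⟩ - 0.9477i|111⟩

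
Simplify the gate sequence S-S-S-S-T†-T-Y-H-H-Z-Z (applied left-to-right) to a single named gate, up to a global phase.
Y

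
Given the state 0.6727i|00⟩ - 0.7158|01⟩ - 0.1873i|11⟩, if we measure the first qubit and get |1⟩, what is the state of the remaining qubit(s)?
-i|1⟩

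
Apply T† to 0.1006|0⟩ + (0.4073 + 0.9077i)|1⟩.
0.1006|0⟩ + (0.9298 + 0.3538i)|1⟩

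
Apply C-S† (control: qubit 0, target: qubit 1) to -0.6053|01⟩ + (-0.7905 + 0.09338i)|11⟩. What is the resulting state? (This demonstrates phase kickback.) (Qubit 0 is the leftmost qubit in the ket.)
-0.6053|01⟩ + (0.09338 + 0.7905i)|11⟩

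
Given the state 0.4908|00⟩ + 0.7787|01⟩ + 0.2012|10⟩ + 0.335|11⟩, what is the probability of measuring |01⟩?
0.6064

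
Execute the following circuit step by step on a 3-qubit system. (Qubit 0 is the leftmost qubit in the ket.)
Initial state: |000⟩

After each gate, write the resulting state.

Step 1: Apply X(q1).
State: |010⟩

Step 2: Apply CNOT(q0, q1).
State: |010⟩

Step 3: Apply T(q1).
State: (1/√2 + (1/√2)i)|010⟩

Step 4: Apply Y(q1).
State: (1/√2 - (1/√2)i)|000⟩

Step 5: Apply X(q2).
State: (1/√2 - (1/√2)i)|001⟩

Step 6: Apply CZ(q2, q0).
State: (1/√2 - (1/√2)i)|001⟩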